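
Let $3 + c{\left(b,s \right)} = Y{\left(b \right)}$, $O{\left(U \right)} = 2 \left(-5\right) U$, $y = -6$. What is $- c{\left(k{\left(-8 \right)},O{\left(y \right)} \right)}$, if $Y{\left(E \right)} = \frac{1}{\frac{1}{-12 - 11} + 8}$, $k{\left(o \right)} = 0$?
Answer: $\frac{526}{183} \approx 2.8743$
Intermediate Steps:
$O{\left(U \right)} = - 10 U$
$Y{\left(E \right)} = \frac{23}{183}$ ($Y{\left(E \right)} = \frac{1}{\frac{1}{-23} + 8} = \frac{1}{- \frac{1}{23} + 8} = \frac{1}{\frac{183}{23}} = \frac{23}{183}$)
$c{\left(b,s \right)} = - \frac{526}{183}$ ($c{\left(b,s \right)} = -3 + \frac{23}{183} = - \frac{526}{183}$)
$- c{\left(k{\left(-8 \right)},O{\left(y \right)} \right)} = \left(-1\right) \left(- \frac{526}{183}\right) = \frac{526}{183}$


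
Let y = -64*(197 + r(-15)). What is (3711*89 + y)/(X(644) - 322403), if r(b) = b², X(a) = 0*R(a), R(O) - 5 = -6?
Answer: -303271/322403 ≈ -0.94066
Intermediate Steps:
R(O) = -1 (R(O) = 5 - 6 = -1)
X(a) = 0 (X(a) = 0*(-1) = 0)
y = -27008 (y = -64*(197 + (-15)²) = -64*(197 + 225) = -64*422 = -27008)
(3711*89 + y)/(X(644) - 322403) = (3711*89 - 27008)/(0 - 322403) = (330279 - 27008)/(-322403) = 303271*(-1/322403) = -303271/322403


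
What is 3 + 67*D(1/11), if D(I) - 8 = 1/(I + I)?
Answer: 1815/2 ≈ 907.50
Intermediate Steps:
D(I) = 8 + 1/(2*I) (D(I) = 8 + 1/(I + I) = 8 + 1/(2*I))
3 + 67*D(1/11) = 3 + 67*(8 + 1/(2*(1/11))) = 3 + 67*(8 + (1/2)*11) = 3 + 67*(8 + 11/2) = 3 + 67*(27/2) = 3 + 1809/2 = 1815/2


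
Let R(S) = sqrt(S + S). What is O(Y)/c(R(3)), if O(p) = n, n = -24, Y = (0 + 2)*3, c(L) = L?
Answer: -4*sqrt(6) ≈ -9.7980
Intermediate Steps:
R(S) = sqrt(2)*sqrt(S) (R(S) = sqrt(2*S) = sqrt(2)*sqrt(S))
Y = 6 (Y = 2*3 = 6)
O(p) = -24
O(Y)/c(R(3)) = -24*sqrt(6)/6 = -4*sqrt(6)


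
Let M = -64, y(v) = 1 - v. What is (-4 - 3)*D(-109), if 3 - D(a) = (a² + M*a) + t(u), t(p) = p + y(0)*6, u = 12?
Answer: 132104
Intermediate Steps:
t(p) = 6 + p (t(p) = p + (1 - 1*0)*6 = p + (1 + 0)*6 = p + 1*6 = p + 6 = 6 + p)
D(a) = -15 - a² + 64*a (D(a) = 3 - ((a² - 64*a) + (6 + 12)) = 3 - ((a² - 64*a) + 18) = 3 - (18 + a² - 64*a) = 3 + (-18 - a² + 64*a) = -15 - a² + 64*a)
(-4 - 3)*D(-109) = (-4 - 3)*(-15 - 1*(-109)² + 64*(-109)) = -7*(-15 - 1*11881 - 6976) = -7*(-15 - 11881 - 6976) = -7*(-18872) = 132104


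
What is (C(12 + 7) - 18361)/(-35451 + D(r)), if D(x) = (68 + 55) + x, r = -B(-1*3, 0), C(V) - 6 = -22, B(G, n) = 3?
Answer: 18377/35331 ≈ 0.52014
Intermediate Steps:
C(V) = -16 (C(V) = 6 - 22 = -16)
r = -3 (r = -1*3 = -3)
D(x) = 123 + x
(C(12 + 7) - 18361)/(-35451 + D(r)) = (-16 - 18361)/(-35451 + (123 - 3)) = -18377/(-35451 + 120) = -18377/(-35331) = -18377*(-1/35331) = 18377/35331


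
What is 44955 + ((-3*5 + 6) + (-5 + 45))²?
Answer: 45916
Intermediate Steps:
44955 + ((-3*5 + 6) + (-5 + 45))² = 44955 + ((-15 + 6) + 40)² = 44955 + (-9 + 40)² = 44955 + 31² = 44955 + 961 = 45916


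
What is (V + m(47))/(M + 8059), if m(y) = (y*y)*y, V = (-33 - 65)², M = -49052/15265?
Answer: 1731463155/122971583 ≈ 14.080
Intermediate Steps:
M = -49052/15265 (M = -49052*1/15265 = -49052/15265 ≈ -3.2134)
V = 9604 (V = (-98)² = 9604)
m(y) = y³ (m(y) = y²*y = y³)
(V + m(47))/(M + 8059) = (9604 + 47³)/(-49052/15265 + 8059) = (9604 + 103823)/(122971583/15265) = 113427*(15265/122971583) = 1731463155/122971583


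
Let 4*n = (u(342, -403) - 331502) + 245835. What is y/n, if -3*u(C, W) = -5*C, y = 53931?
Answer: -215724/85097 ≈ -2.5350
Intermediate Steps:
u(C, W) = 5*C/3 (u(C, W) = -(-5)*C/3 = 5*C/3)
n = -85097/4 (n = (((5/3)*342 - 331502) + 245835)/4 = ((570 - 331502) + 245835)/4 = (-330932 + 245835)/4 = (¼)*(-85097) = -85097/4 ≈ -21274.)
y/n = 53931/(-85097/4) = 53931*(-4/85097) = -215724/85097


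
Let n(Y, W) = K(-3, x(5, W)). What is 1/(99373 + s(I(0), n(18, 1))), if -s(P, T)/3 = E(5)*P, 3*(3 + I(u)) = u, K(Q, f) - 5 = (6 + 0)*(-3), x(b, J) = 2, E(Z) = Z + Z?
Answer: 1/99463 ≈ 1.0054e-5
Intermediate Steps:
E(Z) = 2*Z
K(Q, f) = -13 (K(Q, f) = 5 + (6 + 0)*(-3) = 5 + 6*(-3) = 5 - 18 = -13)
n(Y, W) = -13
I(u) = -3 + u/3
s(P, T) = -30*P (s(P, T) = -3*2*5*P = -30*P)
1/(99373 + s(I(0), n(18, 1))) = 1/(99373 - 30*(-3 + (⅓)*0)) = 1/(99373 - 30*(-3 + 0)) = 1/(99373 - 30*(-3)) = 1/(99373 + 90) = 1/99463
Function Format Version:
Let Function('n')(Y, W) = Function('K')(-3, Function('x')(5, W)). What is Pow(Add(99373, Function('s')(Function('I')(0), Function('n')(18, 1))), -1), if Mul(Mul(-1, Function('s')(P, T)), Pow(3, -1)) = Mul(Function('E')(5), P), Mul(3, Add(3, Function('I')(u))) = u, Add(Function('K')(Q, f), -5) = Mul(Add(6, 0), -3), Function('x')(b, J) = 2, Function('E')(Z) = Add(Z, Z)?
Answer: Rational(1, 99463) ≈ 1.0054e-5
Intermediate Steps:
Function('E')(Z) = Mul(2, Z)
Function('K')(Q, f) = -13 (Function('K')(Q, f) = Add(5, Mul(Add(6, 0), -3)) = Add(5, Mul(6, -3)) = Add(5, -18) = -13)
Function('n')(Y, W) = -13
Function('I')(u) = Add(-3, Mul(Rational(1, 3), u))
Function('s')(P, T) = Mul(-30, P) (Function('s')(P, T) = Mul(-3, Mul(Mul(2, 5), P)) = Mul(-3, Mul(10, P)) = Mul(-30, P))
Pow(Add(99373, Function('s')(Function('I')(0), Function('n')(18, 1))), -1) = Pow(Add(99373, Mul(-30, Add(-3, Mul(Rational(1, 3), 0)))), -1) = Pow(Add(99373, Mul(-30, Add(-3, 0))), -1) = Pow(Add(99373, Mul(-30, -3)), -1) = Pow(Add(99373, 90), -1) = Pow(99463, -1) = Rational(1, 99463)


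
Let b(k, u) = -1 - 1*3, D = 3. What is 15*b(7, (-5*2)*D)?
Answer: -60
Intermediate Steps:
b(k, u) = -4 (b(k, u) = -1 - 3 = -4)
15*b(7, (-5*2)*D) = 15*(-4) = -60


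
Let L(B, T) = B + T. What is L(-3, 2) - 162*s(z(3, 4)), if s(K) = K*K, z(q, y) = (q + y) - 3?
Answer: -2593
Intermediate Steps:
z(q, y) = -3 + q + y
s(K) = K²
L(-3, 2) - 162*s(z(3, 4)) = (-3 + 2) - 162*(-3 + 3 + 4)² = -1 - 162*4² = -1 - 162*16 = -1 - 2592 = -2593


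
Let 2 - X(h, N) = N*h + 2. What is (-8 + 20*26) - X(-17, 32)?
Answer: -32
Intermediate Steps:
X(h, N) = -N*h (X(h, N) = 2 - (N*h + 2) = 2 - (2 + N*h) = 2 + (-2 - N*h) = -N*h)
(-8 + 20*26) - X(-17, 32) = (-8 + 20*26) - (-1)*32*(-17) = (-8 + 520) - 1*544 = 512 - 544 = -32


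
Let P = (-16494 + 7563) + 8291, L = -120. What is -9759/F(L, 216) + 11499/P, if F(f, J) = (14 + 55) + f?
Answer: 1886437/10880 ≈ 173.39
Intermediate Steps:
P = -640 (P = -8931 + 8291 = -640)
F(f, J) = 69 + f
-9759/F(L, 216) + 11499/P = -9759/(69 - 120) + 11499/(-640) = -9759/(-51) + 11499*(-1/640) = -9759*(-1/51) - 11499/640 = 3253/17 - 11499/640 = 1886437/10880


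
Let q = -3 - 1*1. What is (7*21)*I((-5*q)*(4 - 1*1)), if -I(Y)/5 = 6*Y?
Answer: -264600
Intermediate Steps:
q = -4 (q = -3 - 1 = -4)
I(Y) = -30*Y
(7*21)*I((-5*q)*(4 - 1*1)) = (7*21)*(-30*(-5*(-4))*(4 - 1*1)) = 147*(-600*(4 - 1)) = 147*(-600*3) = 147*(-30*60) = 147*(-1800) = -264600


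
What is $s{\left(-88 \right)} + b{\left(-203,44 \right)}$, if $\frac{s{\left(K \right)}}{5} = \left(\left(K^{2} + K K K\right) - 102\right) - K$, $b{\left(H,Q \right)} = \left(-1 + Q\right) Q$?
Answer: $-3366818$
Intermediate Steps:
$b{\left(H,Q \right)} = Q \left(-1 + Q\right)$
$s{\left(K \right)} = -510 - 5 K + 5 K^{2} + 5 K^{3}$ ($s{\left(K \right)} = 5 \left(\left(\left(K^{2} + K K K\right) - 102\right) - K\right) = 5 \left(\left(\left(K^{2} + K^{2} K\right) - 102\right) - K\right) = 5 \left(\left(\left(K^{2} + K^{3}\right) - 102\right) - K\right) = 5 \left(\left(-102 + K^{2} + K^{3}\right) - K\right) = 5 \left(-102 + K^{2} + K^{3} - K\right) = -510 - 5 K + 5 K^{2} + 5 K^{3}$)
$s{\left(-88 \right)} + b{\left(-203,44 \right)} = \left(-510 - -440 + 5 \left(-88\right)^{2} + 5 \left(-88\right)^{3}\right) + 44 \left(-1 + 44\right) = \left(-510 + 440 + 5 \cdot 7744 + 5 \left(-681472\right)\right) + 44 \cdot 43 = \left(-510 + 440 + 38720 - 3407360\right) + 1892 = -3368710 + 1892 = -3366818$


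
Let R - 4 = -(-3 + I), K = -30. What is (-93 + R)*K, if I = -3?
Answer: 2490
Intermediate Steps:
R = 10 (R = 4 - (-3 - 3) = 4 - 1*(-6) = 4 + 6 = 10)
(-93 + R)*K = (-93 + 10)*(-30) = -83*(-30) = 2490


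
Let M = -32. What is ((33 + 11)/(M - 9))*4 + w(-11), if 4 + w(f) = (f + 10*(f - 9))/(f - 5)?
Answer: 3211/656 ≈ 4.8948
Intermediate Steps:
w(f) = -4 + (-90 + 11*f)/(-5 + f) (w(f) = -4 + (f + 10*(f - 9))/(f - 5) = -4 + (f + 10*(-9 + f))/(-5 + f) = -4 + (f + (-90 + 10*f))/(-5 + f) = -4 + (-90 + 11*f)/(-5 + f))
((33 + 11)/(M - 9))*4 + w(-11) = ((33 + 11)/(-32 - 9))*4 + 7*(-10 - 11)/(-5 - 11) = (44/(-41))*4 + 7*(-21)/(-16) = (44*(-1/41))*4 + 7*(-1/16)*(-21) = -44/41*4 + 147/16 = -176/41 + 147/16 = 3211/656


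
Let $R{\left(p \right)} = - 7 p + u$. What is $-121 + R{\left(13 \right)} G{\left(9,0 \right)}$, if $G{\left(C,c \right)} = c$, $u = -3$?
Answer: $-121$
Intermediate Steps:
$R{\left(p \right)} = -3 - 7 p$ ($R{\left(p \right)} = - 7 p - 3 = -3 - 7 p$)
$-121 + R{\left(13 \right)} G{\left(9,0 \right)} = -121 + \left(-3 - 91\right) 0 = -121 - 0 = -121 + 0 = -121$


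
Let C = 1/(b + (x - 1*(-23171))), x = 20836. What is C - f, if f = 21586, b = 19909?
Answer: -1379690775/63916 ≈ -21586.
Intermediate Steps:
C = 1/63916 (C = 1/(19909 + (20836 - 1*(-23171))) = 1/(19909 + (20836 + 23171)) = 1/(19909 + 44007) = 1/63916 ≈ 1.5646e-5)
C - f = 1/63916 - 1*21586 = 1/63916 - 21586 = -1379690775/63916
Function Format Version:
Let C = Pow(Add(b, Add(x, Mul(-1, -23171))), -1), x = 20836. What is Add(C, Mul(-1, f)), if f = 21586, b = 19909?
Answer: Rational(-1379690775, 63916) ≈ -21586.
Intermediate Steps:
C = Rational(1, 63916) (C = Pow(Add(19909, Add(20836, Mul(-1, -23171))), -1) = Pow(Add(19909, Add(20836, 23171)), -1) = Pow(Add(19909, 44007), -1) = Pow(63916, -1) = Rational(1, 63916) ≈ 1.5646e-5)
Add(C, Mul(-1, f)) = Add(Rational(1, 63916), Mul(-1, 21586)) = Add(Rational(1, 63916), -21586) = Rational(-1379690775, 63916)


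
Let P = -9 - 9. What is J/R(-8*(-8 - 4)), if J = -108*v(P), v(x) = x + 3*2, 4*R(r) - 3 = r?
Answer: 576/11 ≈ 52.364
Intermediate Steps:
R(r) = ¾ + r/4
P = -18
v(x) = 6 + x (v(x) = x + 6 = 6 + x)
J = 1296 (J = -108*(6 - 18) = -108*(-12) = 1296)
J/R(-8*(-8 - 4)) = 1296/(¾ + (-8*(-8 - 4))/4) = 1296/(¾ + (-8*(-12))/4) = 1296/(¾ + (¼)*96) = 1296/(¾ + 24) = 1296/(99/4) = 1296*(4/99) = 576/11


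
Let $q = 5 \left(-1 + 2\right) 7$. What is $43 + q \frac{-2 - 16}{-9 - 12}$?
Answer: $73$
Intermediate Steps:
$q = 35$ ($q = 5 \cdot 1 \cdot 7 = 5 \cdot 7 = 35$)
$43 + q \frac{-2 - 16}{-9 - 12} = 43 + 35 \frac{-2 - 16}{-9 - 12} = 43 + 35 \left(- \frac{18}{-21}\right) = 43 + 35 \left(\left(-18\right) \left(- \frac{1}{21}\right)\right) = 43 + 35 \cdot \frac{6}{7} = 43 + 30 = 73$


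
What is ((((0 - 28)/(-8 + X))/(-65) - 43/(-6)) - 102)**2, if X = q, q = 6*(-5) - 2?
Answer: 8551255729/950625 ≈ 8995.4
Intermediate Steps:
q = -32 (q = -30 - 2 = -32)
X = -32
((((0 - 28)/(-8 + X))/(-65) - 43/(-6)) - 102)**2 = ((((0 - 28)/(-8 - 32))/(-65) - 43/(-6)) - 102)**2 = ((-28/(-40)*(-1/65) - 43*(-1/6)) - 102)**2 = ((-28*(-1/40)*(-1/65) + 43/6) - 102)**2 = (((7/10)*(-1/65) + 43/6) - 102)**2 = ((-7/650 + 43/6) - 102)**2 = (6977/975 - 102)**2 = (-92473/975)**2 = 8551255729/950625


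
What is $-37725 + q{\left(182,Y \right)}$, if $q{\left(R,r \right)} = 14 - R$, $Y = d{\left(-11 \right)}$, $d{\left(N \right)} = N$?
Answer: $-37893$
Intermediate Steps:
$Y = -11$
$-37725 + q{\left(182,Y \right)} = -37725 + \left(14 - 182\right) = -37725 - 168 = -37893$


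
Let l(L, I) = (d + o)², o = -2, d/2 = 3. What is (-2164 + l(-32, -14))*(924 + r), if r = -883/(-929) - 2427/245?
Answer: -447361107456/227605 ≈ -1.9655e+6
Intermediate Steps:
d = 6 (d = 2*3 = 6)
r = -2038348/227605 (r = -883*(-1/929) - 2427*1/245 = 883/929 - 2427/245 = -2038348/227605 ≈ -8.9556)
l(L, I) = 16 (l(L, I) = (6 - 2)² = 4² = 16)
(-2164 + l(-32, -14))*(924 + r) = (-2164 + 16)*(924 - 2038348/227605) = -2148*208268672/227605 = -447361107456/227605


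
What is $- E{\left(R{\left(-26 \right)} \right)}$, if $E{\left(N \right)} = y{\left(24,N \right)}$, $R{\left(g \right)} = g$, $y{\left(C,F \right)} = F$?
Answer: $26$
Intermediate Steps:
$E{\left(N \right)} = N$
$- E{\left(R{\left(-26 \right)} \right)} = \left(-1\right) \left(-26\right) = 26$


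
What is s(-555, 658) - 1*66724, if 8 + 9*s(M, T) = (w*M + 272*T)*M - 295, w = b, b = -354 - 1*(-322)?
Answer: -12198811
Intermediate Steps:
b = -32 (b = -354 + 322 = -32)
w = -32
s(M, T) = -101/3 + M*(-32*M + 272*T)/9 (s(M, T) = -8/9 + ((-32*M + 272*T)*M - 295)/9 = -8/9 + (M*(-32*M + 272*T) - 295)/9 = -8/9 + (-295 + M*(-32*M + 272*T))/9 = -8/9 + (-295/9 + M*(-32*M + 272*T)/9) = -101/3 + M*(-32*M + 272*T)/9)
s(-555, 658) - 1*66724 = (-101/3 - 32/9*(-555)² + (272/9)*(-555)*658) - 1*66724 = (-101/3 - 32/9*308025 - 33110560/3) - 66724 = (-101/3 - 1095200 - 33110560/3) - 66724 = -12132087 - 66724 = -12198811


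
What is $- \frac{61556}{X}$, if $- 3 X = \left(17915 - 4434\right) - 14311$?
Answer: $- \frac{92334}{415} \approx -222.49$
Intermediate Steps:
$X = \frac{830}{3}$ ($X = - \frac{\left(17915 - 4434\right) - 14311}{3} = - \frac{13481 - 14311}{3} = \left(- \frac{1}{3}\right) \left(-830\right) = \frac{830}{3} \approx 276.67$)
$- \frac{61556}{X} = - \frac{61556}{\frac{830}{3}} = \left(-61556\right) \frac{3}{830} = - \frac{92334}{415}$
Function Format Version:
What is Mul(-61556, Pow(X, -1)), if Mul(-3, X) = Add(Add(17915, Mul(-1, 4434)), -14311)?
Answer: Rational(-92334, 415) ≈ -222.49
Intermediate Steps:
X = Rational(830, 3) (X = Mul(Rational(-1, 3), Add(Add(17915, Mul(-1, 4434)), -14311)) = Mul(Rational(-1, 3), Add(Add(17915, -4434), -14311)) = Mul(Rational(-1, 3), Add(13481, -14311)) = Mul(Rational(-1, 3), -830) = Rational(830, 3) ≈ 276.67)
Mul(-61556, Pow(X, -1)) = Mul(-61556, Pow(Rational(830, 3), -1)) = Mul(-61556, Rational(3, 830)) = Rational(-92334, 415)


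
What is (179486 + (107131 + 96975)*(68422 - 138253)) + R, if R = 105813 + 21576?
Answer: -14252619211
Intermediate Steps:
R = 127389
(179486 + (107131 + 96975)*(68422 - 138253)) + R = (179486 + (107131 + 96975)*(68422 - 138253)) + 127389 = (179486 + 204106*(-69831)) + 127389 = (179486 - 14252926086) + 127389 = -14252746600 + 127389 = -14252619211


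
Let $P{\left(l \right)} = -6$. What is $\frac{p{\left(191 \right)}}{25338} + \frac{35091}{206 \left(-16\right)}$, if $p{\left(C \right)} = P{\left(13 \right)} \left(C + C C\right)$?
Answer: $- \frac{2612235}{135136} \approx -19.33$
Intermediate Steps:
$p{\left(C \right)} = - 6 C - 6 C^{2}$ ($p{\left(C \right)} = - 6 \left(C + C C\right) = - 6 \left(C + C^{2}\right) = - 6 C - 6 C^{2}$)
$\frac{p{\left(191 \right)}}{25338} + \frac{35091}{206 \left(-16\right)} = \frac{\left(-6\right) 191 \left(1 + 191\right)}{25338} + \frac{35091}{206 \left(-16\right)} = \left(-6\right) 191 \cdot 192 \cdot \frac{1}{25338} + \frac{35091}{-3296} = \left(-220032\right) \frac{1}{25338} + 35091 \left(- \frac{1}{3296}\right) = - \frac{36672}{4223} - \frac{35091}{3296} = - \frac{2612235}{135136}$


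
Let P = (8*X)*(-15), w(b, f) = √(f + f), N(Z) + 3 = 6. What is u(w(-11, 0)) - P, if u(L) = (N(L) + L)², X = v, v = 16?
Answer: 1929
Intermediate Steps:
X = 16
N(Z) = 3 (N(Z) = -3 + 6 = 3)
w(b, f) = √2*√f (w(b, f) = √(2*f) = √2*√f)
P = -1920 (P = (8*16)*(-15) = 128*(-15) = -1920)
u(L) = (3 + L)²
u(w(-11, 0)) - P = (3 + √2*√0)² - 1*(-1920) = (3 + √2*0)² + 1920 = (3 + 0)² + 1920 = 3² + 1920 = 9 + 1920 = 1929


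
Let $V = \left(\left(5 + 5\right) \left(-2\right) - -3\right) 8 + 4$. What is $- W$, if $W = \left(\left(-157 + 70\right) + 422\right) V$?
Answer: $44220$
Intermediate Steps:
$V = -132$ ($V = \left(10 \left(-2\right) + 3\right) 8 + 4 = \left(-20 + 3\right) 8 + 4 = \left(-17\right) 8 + 4 = -136 + 4 = -132$)
$W = -44220$ ($W = \left(\left(-157 + 70\right) + 422\right) \left(-132\right) = \left(-87 + 422\right) \left(-132\right) = 335 \left(-132\right) = -44220$)
$- W = \left(-1\right) \left(-44220\right) = 44220$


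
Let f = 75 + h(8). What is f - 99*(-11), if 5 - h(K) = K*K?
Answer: 1105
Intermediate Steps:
h(K) = 5 - K² (h(K) = 5 - K*K = 5 - K²)
f = 16 (f = 75 + (5 - 1*8²) = 75 + (5 - 1*64) = 75 + (5 - 64) = 75 - 59 = 16)
f - 99*(-11) = 16 - 99*(-11) = 16 + 1089 = 1105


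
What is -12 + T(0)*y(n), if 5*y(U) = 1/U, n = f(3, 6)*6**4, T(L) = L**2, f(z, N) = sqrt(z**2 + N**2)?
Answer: -12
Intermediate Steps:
f(z, N) = sqrt(N**2 + z**2)
n = 3888*sqrt(5) (n = sqrt(6**2 + 3**2)*6**4 = sqrt(36 + 9)*1296 = sqrt(45)*1296 = (3*sqrt(5))*1296 = 3888*sqrt(5) ≈ 8693.8)
y(U) = 1/(5*U)
-12 + T(0)*y(n) = -12 + 0**2*(1/(5*((3888*sqrt(5))))) = -12 + 0*((sqrt(5)/19440)/5) = -12 + 0*(sqrt(5)/97200) = -12 + 0 = -12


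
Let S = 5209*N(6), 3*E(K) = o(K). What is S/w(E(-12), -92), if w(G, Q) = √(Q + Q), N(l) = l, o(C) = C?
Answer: -15627*I*√46/46 ≈ -2304.1*I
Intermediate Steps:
E(K) = K/3
S = 31254 (S = 5209*6 = 31254)
w(G, Q) = √2*√Q (w(G, Q) = √(2*Q) = √2*√Q)
S/w(E(-12), -92) = 31254/((√2*√(-92))) = 31254/((√2*(2*I*√23))) = 31254/((2*I*√46)) = 31254*(-I*√46/92) = -15627*I*√46/46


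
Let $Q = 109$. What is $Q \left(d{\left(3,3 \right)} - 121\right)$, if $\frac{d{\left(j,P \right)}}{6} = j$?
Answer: $-11227$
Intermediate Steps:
$d{\left(j,P \right)} = 6 j$
$Q \left(d{\left(3,3 \right)} - 121\right) = 109 \left(6 \cdot 3 - 121\right) = 109 \left(18 - 121\right) = 109 \left(-103\right) = -11227$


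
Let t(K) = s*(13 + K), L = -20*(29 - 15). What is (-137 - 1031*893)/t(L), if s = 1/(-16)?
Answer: -4911040/89 ≈ -55180.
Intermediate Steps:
s = -1/16 ≈ -0.062500
L = -280 (L = -20*14 = -280)
t(K) = -13/16 - K/16 (t(K) = -(13 + K)/16 = -13/16 - K/16)
(-137 - 1031*893)/t(L) = (-137 - 1031*893)/(-13/16 - 1/16*(-280)) = (-137 - 920683)/(-13/16 + 35/2) = -920820/267/16 = -920820*16/267 = -4911040/89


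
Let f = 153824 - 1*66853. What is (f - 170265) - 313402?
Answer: -396696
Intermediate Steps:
f = 86971 (f = 153824 - 66853 = 86971)
(f - 170265) - 313402 = (86971 - 170265) - 313402 = -83294 - 313402 = -396696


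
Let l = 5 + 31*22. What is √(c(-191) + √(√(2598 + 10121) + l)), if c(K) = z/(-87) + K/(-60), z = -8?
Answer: √(2479065 + 756900*√(687 + √12719))/870 ≈ 5.6174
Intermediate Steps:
c(K) = 8/87 - K/60 (c(K) = -8/(-87) + K/(-60) = -8*(-1/87) + K*(-1/60) = 8/87 - K/60)
l = 687 (l = 5 + 682 = 687)
√(c(-191) + √(√(2598 + 10121) + l)) = √((8/87 - 1/60*(-191)) + √(√(2598 + 10121) + 687)) = √((8/87 + 191/60) + √(√12719 + 687)) = √(5699/1740 + √(687 + √12719))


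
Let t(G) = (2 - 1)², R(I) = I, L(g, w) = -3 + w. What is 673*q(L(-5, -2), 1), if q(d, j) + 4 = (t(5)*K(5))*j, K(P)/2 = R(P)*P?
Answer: 30958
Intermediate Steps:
t(G) = 1 (t(G) = 1² = 1)
K(P) = 2*P² (K(P) = 2*(P*P) = 2*P²)
q(d, j) = -4 + 50*j (q(d, j) = -4 + (1*(2*5²))*j = -4 + (1*(2*25))*j = -4 + (1*50)*j = -4 + 50*j)
673*q(L(-5, -2), 1) = 673*(-4 + 50*1) = 673*(-4 + 50) = 673*46 = 30958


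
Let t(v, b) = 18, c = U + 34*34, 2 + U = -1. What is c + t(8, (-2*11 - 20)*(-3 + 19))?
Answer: 1171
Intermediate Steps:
U = -3 (U = -2 - 1 = -3)
c = 1153 (c = -3 + 34*34 = -3 + 1156 = 1153)
c + t(8, (-2*11 - 20)*(-3 + 19)) = 1153 + 18 = 1171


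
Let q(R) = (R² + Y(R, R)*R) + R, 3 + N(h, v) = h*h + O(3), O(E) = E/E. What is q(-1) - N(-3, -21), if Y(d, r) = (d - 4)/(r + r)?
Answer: -19/2 ≈ -9.5000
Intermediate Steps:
O(E) = 1
Y(d, r) = (-4 + d)/(2*r) (Y(d, r) = (-4 + d)/((2*r)) = (-4 + d)*(1/(2*r)) = (-4 + d)/(2*r))
N(h, v) = -2 + h² (N(h, v) = -3 + (h*h + 1) = -3 + (h² + 1) = -3 + (1 + h²) = -2 + h²)
q(R) = -2 + R² + 3*R/2 (q(R) = (R² + ((-4 + R)/(2*R))*R) + R = (R² + (-2 + R/2)) + R = (-2 + R² + R/2) + R = -2 + R² + 3*R/2)
q(-1) - N(-3, -21) = (-2 + (-1)² + (3/2)*(-1)) - (-2 + (-3)²) = (-2 + 1 - 3/2) - (-2 + 9) = -5/2 - 1*7 = -5/2 - 7 = -19/2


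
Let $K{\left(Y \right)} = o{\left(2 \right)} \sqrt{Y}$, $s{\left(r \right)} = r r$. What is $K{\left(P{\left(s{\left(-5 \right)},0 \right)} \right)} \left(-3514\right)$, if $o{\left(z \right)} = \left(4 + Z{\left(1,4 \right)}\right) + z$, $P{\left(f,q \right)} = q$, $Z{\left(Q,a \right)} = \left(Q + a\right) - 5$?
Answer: $0$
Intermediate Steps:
$s{\left(r \right)} = r^{2}$
$Z{\left(Q,a \right)} = -5 + Q + a$
$o{\left(z \right)} = 4 + z$ ($o{\left(z \right)} = \left(4 + \left(-5 + 1 + 4\right)\right) + z = \left(4 + 0\right) + z = 4 + z$)
$K{\left(Y \right)} = 6 \sqrt{Y}$ ($K{\left(Y \right)} = \left(4 + 2\right) \sqrt{Y} = 6 \sqrt{Y}$)
$K{\left(P{\left(s{\left(-5 \right)},0 \right)} \right)} \left(-3514\right) = 6 \sqrt{0} \left(-3514\right) = 6 \cdot 0 \left(-3514\right) = 0 \left(-3514\right) = 0$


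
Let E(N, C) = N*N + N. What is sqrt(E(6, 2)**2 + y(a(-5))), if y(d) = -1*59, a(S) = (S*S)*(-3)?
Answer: sqrt(1705) ≈ 41.292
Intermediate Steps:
E(N, C) = N + N**2 (E(N, C) = N**2 + N = N + N**2)
a(S) = -3*S**2 (a(S) = S**2*(-3) = -3*S**2)
y(d) = -59
sqrt(E(6, 2)**2 + y(a(-5))) = sqrt((6*(1 + 6))**2 - 59) = sqrt((6*7)**2 - 59) = sqrt(42**2 - 59) = sqrt(1764 - 59) = sqrt(1705)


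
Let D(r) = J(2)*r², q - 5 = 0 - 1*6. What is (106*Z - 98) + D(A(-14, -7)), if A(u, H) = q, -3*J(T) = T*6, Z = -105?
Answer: -11232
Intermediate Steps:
q = -1 (q = 5 + (0 - 1*6) = 5 + (0 - 6) = 5 - 6 = -1)
J(T) = -2*T (J(T) = -T*6/3 = -2*T)
A(u, H) = -1
D(r) = -4*r² (D(r) = (-2*2)*r² = -4*r²)
(106*Z - 98) + D(A(-14, -7)) = (106*(-105) - 98) - 4*(-1)² = (-11130 - 98) - 4*1 = -11228 - 4 = -11232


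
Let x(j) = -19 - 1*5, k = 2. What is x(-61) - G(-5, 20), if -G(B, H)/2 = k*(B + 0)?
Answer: -44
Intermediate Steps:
G(B, H) = -4*B (G(B, H) = -4*(B + 0) = -4*B)
x(j) = -24 (x(j) = -19 - 5 = -24)
x(-61) - G(-5, 20) = -24 - (-4)*(-5) = -24 - 1*20 = -24 - 20 = -44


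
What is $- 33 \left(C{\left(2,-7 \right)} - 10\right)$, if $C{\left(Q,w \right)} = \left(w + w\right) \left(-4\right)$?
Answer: $-1518$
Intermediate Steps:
$C{\left(Q,w \right)} = - 8 w$ ($C{\left(Q,w \right)} = 2 w \left(-4\right) = - 8 w$)
$- 33 \left(C{\left(2,-7 \right)} - 10\right) = - 33 \left(\left(-8\right) \left(-7\right) - 10\right) = - 33 \left(56 - 10\right) = \left(-33\right) 46 = -1518$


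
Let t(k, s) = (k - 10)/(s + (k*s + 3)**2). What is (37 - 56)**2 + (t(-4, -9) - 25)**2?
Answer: 11506105/11664 ≈ 986.46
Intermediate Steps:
t(k, s) = (-10 + k)/(s + (3 + k*s)**2)
(37 - 56)**2 + (t(-4, -9) - 25)**2 = (37 - 56)**2 + ((-10 - 4)/(-9 + (3 - 4*(-9))**2) - 25)**2 = (-19)**2 + (-14/(-9 + (3 + 36)**2) - 25)**2 = 361 + (-14/(-9 + 39**2) - 25)**2 = 361 + (-14/(-9 + 1521) - 25)**2 = 361 + (-14/1512 - 25)**2 = 361 + ((1/1512)*(-14) - 25)**2 = 361 + (-1/108 - 25)**2 = 361 + (-2701/108)**2 = 361 + 7295401/11664 = 11506105/11664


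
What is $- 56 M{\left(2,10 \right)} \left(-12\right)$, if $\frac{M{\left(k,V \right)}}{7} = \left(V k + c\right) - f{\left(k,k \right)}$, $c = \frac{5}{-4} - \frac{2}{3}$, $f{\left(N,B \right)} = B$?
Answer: $75656$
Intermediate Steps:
$c = - \frac{23}{12}$ ($c = 5 \left(- \frac{1}{4}\right) - \frac{2}{3} = - \frac{5}{4} - \frac{2}{3} = - \frac{23}{12} \approx -1.9167$)
$M{\left(k,V \right)} = - \frac{161}{12} - 7 k + 7 V k$ ($M{\left(k,V \right)} = 7 \left(\left(V k - \frac{23}{12}\right) - k\right) = 7 \left(\left(- \frac{23}{12} + V k\right) - k\right) = 7 \left(- \frac{23}{12} - k + V k\right) = - \frac{161}{12} - 7 k + 7 V k$)
$- 56 M{\left(2,10 \right)} \left(-12\right) = - 56 \left(- \frac{161}{12} - 14 + 7 \cdot 10 \cdot 2\right) \left(-12\right) = - 56 \left(- \frac{161}{12} - 14 + 140\right) \left(-12\right) = \left(-56\right) \frac{1351}{12} \left(-12\right) = \left(- \frac{18914}{3}\right) \left(-12\right) = 75656$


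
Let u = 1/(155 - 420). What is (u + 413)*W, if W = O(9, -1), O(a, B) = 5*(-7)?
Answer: -766108/53 ≈ -14455.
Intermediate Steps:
O(a, B) = -35
W = -35
u = -1/265 (u = 1/(-265) = -1/265 ≈ -0.0037736)
(u + 413)*W = (-1/265 + 413)*(-35) = (109444/265)*(-35) = -766108/53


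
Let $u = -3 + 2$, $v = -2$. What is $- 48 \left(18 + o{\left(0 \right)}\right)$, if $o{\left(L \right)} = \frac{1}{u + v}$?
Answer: $-848$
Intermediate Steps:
$u = -1$
$o{\left(L \right)} = - \frac{1}{3}$ ($o{\left(L \right)} = \frac{1}{-1 - 2} = \frac{1}{-3} = - \frac{1}{3}$)
$- 48 \left(18 + o{\left(0 \right)}\right) = - 48 \left(18 - \frac{1}{3}\right) = \left(-48\right) \frac{53}{3} = -848$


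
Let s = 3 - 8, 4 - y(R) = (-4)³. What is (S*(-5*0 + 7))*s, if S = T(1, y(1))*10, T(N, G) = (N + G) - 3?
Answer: -23100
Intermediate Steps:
y(R) = 68 (y(R) = 4 - 1*(-4)³ = 4 - 1*(-64) = 4 + 64 = 68)
T(N, G) = -3 + G + N (T(N, G) = (G + N) - 3 = -3 + G + N)
s = -5
S = 660 (S = (-3 + 68 + 1)*10 = 66*10 = 660)
(S*(-5*0 + 7))*s = (660*(-5*0 + 7))*(-5) = (660*(0 + 7))*(-5) = (660*7)*(-5) = 4620*(-5) = -23100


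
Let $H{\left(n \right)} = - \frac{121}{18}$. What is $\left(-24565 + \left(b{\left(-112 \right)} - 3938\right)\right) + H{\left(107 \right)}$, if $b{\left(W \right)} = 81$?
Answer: $- \frac{511717}{18} \approx -28429.0$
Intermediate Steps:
$H{\left(n \right)} = - \frac{121}{18}$ ($H{\left(n \right)} = \left(-121\right) \frac{1}{18} = - \frac{121}{18}$)
$\left(-24565 + \left(b{\left(-112 \right)} - 3938\right)\right) + H{\left(107 \right)} = \left(-24565 + \left(81 - 3938\right)\right) - \frac{121}{18} = \left(-24565 - 3857\right) - \frac{121}{18} = -28422 - \frac{121}{18} = - \frac{511717}{18}$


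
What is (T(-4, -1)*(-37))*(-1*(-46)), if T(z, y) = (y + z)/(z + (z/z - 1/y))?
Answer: -4255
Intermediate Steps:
T(z, y) = (y + z)/(1 + z - 1/y) (T(z, y) = (y + z)/(z + (1 - 1/y)) = (y + z)/(1 + z - 1/y))
(T(-4, -1)*(-37))*(-1*(-46)) = (-(-1 - 4)/(-1 - 1 - 1*(-4))*(-37))*(-1*(-46)) = (-1*(-5)/(-1 - 1 + 4)*(-37))*46 = (-1*(-5)/2*(-37))*46 = (-1*1/2*(-5)*(-37))*46 = ((5/2)*(-37))*46 = -185/2*46 = -4255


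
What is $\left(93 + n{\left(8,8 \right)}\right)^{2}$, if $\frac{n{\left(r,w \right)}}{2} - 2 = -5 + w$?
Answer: $10609$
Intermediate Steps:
$n{\left(r,w \right)} = -6 + 2 w$ ($n{\left(r,w \right)} = 4 + 2 \left(-5 + w\right) = 4 + \left(-10 + 2 w\right) = -6 + 2 w$)
$\left(93 + n{\left(8,8 \right)}\right)^{2} = \left(93 + \left(-6 + 2 \cdot 8\right)\right)^{2} = \left(93 + \left(-6 + 16\right)\right)^{2} = \left(93 + 10\right)^{2} = 103^{2} = 10609$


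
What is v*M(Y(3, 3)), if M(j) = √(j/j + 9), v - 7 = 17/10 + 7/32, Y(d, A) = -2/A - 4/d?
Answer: 1427*√10/160 ≈ 28.204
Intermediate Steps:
Y(d, A) = -4/d - 2/A
v = 1427/160 (v = 7 + (17/10 + 7/32) = 7 + 307/160 = 1427/160 ≈ 8.9187)
M(j) = √10 (M(j) = √(1 + 9) = √10)
v*M(Y(3, 3)) = 1427*√10/160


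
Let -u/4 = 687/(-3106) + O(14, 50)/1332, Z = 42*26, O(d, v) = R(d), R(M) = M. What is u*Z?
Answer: 158631200/172383 ≈ 920.23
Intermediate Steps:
O(d, v) = d
Z = 1092
u = 435800/517149 (u = -4*(687/(-3106) + 14/1332) = -4*(687*(-1/3106) + 14*(1/1332)) = -4*(-687/3106 + 7/666) = -4*(-108950/517149) = 435800/517149 ≈ 0.84270)
u*Z = (435800/517149)*1092 = 158631200/172383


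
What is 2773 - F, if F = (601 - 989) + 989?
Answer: 2172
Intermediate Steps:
F = 601 (F = -388 + 989 = 601)
2773 - F = 2773 - 1*601 = 2773 - 601 = 2172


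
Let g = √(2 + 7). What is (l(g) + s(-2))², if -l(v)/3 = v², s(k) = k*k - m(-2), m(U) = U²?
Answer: 729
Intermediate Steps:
g = 3 (g = √9 = 3)
s(k) = -4 + k² (s(k) = k*k - 1*(-2)² = k² - 1*4 = k² - 4 = -4 + k²)
l(v) = -3*v²
(l(g) + s(-2))² = (-3*3² + (-4 + (-2)²))² = (-3*9 + (-4 + 4))² = (-27 + 0)² = (-27)² = 729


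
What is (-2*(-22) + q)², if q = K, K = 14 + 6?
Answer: 4096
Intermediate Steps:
K = 20
q = 20
(-2*(-22) + q)² = (-2*(-22) + 20)² = (44 + 20)² = 64² = 4096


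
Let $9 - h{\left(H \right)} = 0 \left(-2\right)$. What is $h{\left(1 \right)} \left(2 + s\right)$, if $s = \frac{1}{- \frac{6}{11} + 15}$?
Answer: $\frac{987}{53} \approx 18.623$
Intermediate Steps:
$h{\left(H \right)} = 9$ ($h{\left(H \right)} = 9 - 0 \left(-2\right) = 9 - 0 = 9 + 0 = 9$)
$s = \frac{11}{159}$ ($s = \frac{1}{\left(-6\right) \frac{1}{11} + 15} = \frac{1}{- \frac{6}{11} + 15} = \frac{1}{\frac{159}{11}} = \frac{11}{159} \approx 0.069182$)
$h{\left(1 \right)} \left(2 + s\right) = 9 \left(2 + \frac{11}{159}\right) = 9 \cdot \frac{329}{159} = \frac{987}{53}$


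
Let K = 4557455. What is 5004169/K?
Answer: 5004169/4557455 ≈ 1.0980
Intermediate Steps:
5004169/K = 5004169/4557455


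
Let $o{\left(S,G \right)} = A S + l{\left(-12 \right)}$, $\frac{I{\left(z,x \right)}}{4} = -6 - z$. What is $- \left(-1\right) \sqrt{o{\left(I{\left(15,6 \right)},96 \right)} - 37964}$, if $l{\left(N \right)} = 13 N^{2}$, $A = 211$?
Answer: $62 i \sqrt{14} \approx 231.98 i$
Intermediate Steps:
$I{\left(z,x \right)} = -24 - 4 z$ ($I{\left(z,x \right)} = 4 \left(-6 - z\right) = -24 - 4 z$)
$o{\left(S,G \right)} = 1872 + 211 S$ ($o{\left(S,G \right)} = 211 S + 13 \left(-12\right)^{2} = 211 S + 13 \cdot 144 = 211 S + 1872 = 1872 + 211 S$)
$- \left(-1\right) \sqrt{o{\left(I{\left(15,6 \right)},96 \right)} - 37964} = - \left(-1\right) \sqrt{\left(1872 + 211 \left(-24 - 60\right)\right) - 37964} = - \left(-1\right) \sqrt{\left(1872 + 211 \left(-84\right)\right) - 37964} = - \left(-1\right) \sqrt{\left(1872 - 17724\right) - 37964} = - \left(-1\right) \sqrt{-15852 - 37964} = - \left(-1\right) \sqrt{-53816} = - \left(-1\right) 62 i \sqrt{14} = - \left(-62\right) i \sqrt{14} = 62 i \sqrt{14}$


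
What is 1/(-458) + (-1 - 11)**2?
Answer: 65951/458 ≈ 144.00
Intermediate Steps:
1/(-458) + (-1 - 11)**2 = -1/458 + (-12)**2 = -1/458 + 144 = 65951/458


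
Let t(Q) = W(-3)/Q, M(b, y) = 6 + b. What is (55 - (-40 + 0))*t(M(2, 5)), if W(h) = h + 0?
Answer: -285/8 ≈ -35.625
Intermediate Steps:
W(h) = h
t(Q) = -3/Q
(55 - (-40 + 0))*t(M(2, 5)) = (55 - (-40 + 0))*(-3/(6 + 2)) = (55 - 1*(-40))*(-3/8) = (55 + 40)*(-3*1/8) = 95*(-3/8) = -285/8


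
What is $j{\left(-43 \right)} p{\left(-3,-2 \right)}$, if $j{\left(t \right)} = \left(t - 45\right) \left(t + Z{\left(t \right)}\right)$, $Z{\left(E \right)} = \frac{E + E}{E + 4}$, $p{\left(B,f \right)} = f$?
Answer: $- \frac{280016}{39} \approx -7179.9$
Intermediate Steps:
$Z{\left(E \right)} = \frac{2 E}{4 + E}$
$j{\left(t \right)} = \left(-45 + t\right) \left(t + \frac{2 t}{4 + t}\right)$ ($j{\left(t \right)} = \left(t - 45\right) \left(t + \frac{2 t}{4 + t}\right) = \left(-45 + t\right) \left(t + \frac{2 t}{4 + t}\right)$)
$j{\left(-43 \right)} p{\left(-3,-2 \right)} = - \frac{43 \left(-270 + \left(-43\right)^{2} - -1677\right)}{4 - 43} \left(-2\right) = - \frac{43 \left(-270 + 1849 + 1677\right)}{-39} \left(-2\right) = \left(-43\right) \left(- \frac{1}{39}\right) 3256 \left(-2\right) = \frac{140008}{39} \left(-2\right) = - \frac{280016}{39}$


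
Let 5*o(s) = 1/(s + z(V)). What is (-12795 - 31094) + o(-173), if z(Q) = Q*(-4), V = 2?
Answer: -39719546/905 ≈ -43889.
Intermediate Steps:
z(Q) = -4*Q
o(s) = 1/(5*(-8 + s)) (o(s) = 1/(5*(s - 4*2)) = 1/(5*(s - 8)) = 1/(5*(-8 + s)))
(-12795 - 31094) + o(-173) = (-12795 - 31094) + 1/(5*(-8 - 173)) = -43889 + (1/5)/(-181) = -43889 + (1/5)*(-1/181) = -43889 - 1/905 = -39719546/905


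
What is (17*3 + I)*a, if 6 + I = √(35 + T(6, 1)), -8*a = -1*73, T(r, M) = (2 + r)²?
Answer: 3285/8 + 219*√11/8 ≈ 501.42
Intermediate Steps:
a = 73/8 (a = -(-1)*73/8 = -⅛*(-73) = 73/8 ≈ 9.1250)
I = -6 + 3*√11 (I = -6 + √(35 + (2 + 6)²) = -6 + √(35 + 8²) = -6 + √(35 + 64) = -6 + √99 = -6 + 3*√11 ≈ 3.9499)
(17*3 + I)*a = (17*3 + (-6 + 3*√11))*(73/8) = (51 + (-6 + 3*√11))*(73/8) = (45 + 3*√11)*(73/8) = 3285/8 + 219*√11/8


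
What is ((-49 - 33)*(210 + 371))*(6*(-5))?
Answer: 1429260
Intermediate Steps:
((-49 - 33)*(210 + 371))*(6*(-5)) = -82*581*(-30) = -47642*(-30) = 1429260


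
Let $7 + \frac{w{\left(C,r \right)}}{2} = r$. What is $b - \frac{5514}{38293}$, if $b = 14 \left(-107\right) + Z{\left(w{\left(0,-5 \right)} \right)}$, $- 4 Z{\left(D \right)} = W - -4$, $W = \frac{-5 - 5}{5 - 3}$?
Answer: $- \frac{229435419}{153172} \approx -1497.9$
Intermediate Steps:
$w{\left(C,r \right)} = -14 + 2 r$
$W = -5$ ($W = - \frac{10}{2} = \left(-10\right) \frac{1}{2} = -5$)
$Z{\left(D \right)} = \frac{1}{4}$ ($Z{\left(D \right)} = - \frac{-5 - -4}{4} = - \frac{-5 + 4}{4} = \left(- \frac{1}{4}\right) \left(-1\right) = \frac{1}{4}$)
$b = - \frac{5991}{4}$ ($b = 14 \left(-107\right) + \frac{1}{4} = -1498 + \frac{1}{4} = - \frac{5991}{4} \approx -1497.8$)
$b - \frac{5514}{38293} = - \frac{5991}{4} - \frac{5514}{38293} = - \frac{229435419}{153172}$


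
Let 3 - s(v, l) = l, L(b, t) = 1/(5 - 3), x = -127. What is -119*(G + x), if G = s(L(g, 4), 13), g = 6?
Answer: 16303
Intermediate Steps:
L(b, t) = ½ (L(b, t) = 1/2 = ½)
s(v, l) = 3 - l
G = -10 (G = 3 - 1*13 = 3 - 13 = -10)
-119*(G + x) = -119*(-10 - 127) = -119*(-137) = 16303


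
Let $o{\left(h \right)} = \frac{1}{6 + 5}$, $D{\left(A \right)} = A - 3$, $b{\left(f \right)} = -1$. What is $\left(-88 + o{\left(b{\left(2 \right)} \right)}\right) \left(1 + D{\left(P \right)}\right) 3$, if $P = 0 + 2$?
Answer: $0$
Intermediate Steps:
$P = 2$
$D{\left(A \right)} = -3 + A$
$o{\left(h \right)} = \frac{1}{11}$
$\left(-88 + o{\left(b{\left(2 \right)} \right)}\right) \left(1 + D{\left(P \right)}\right) 3 = \left(-88 + \frac{1}{11}\right) \left(1 + \left(-3 + 2\right)\right) 3 = - \frac{967 \left(1 - 1\right) 3}{11} = - \frac{967 \cdot 0 \cdot 3}{11} = \left(- \frac{967}{11}\right) 0 = 0$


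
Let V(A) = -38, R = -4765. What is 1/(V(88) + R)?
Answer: -1/4803 ≈ -0.00020820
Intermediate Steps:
1/(V(88) + R) = 1/(-38 - 4765) = 1/(-4803) = -1/4803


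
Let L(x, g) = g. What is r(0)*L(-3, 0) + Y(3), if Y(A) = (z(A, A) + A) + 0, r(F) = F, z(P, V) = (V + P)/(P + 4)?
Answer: 27/7 ≈ 3.8571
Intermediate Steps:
z(P, V) = (P + V)/(4 + P)
Y(A) = A + 2*A/(4 + A) (Y(A) = ((A + A)/(4 + A) + A) + 0 = ((2*A)/(4 + A) + A) + 0 = (2*A/(4 + A) + A) + 0 = (A + 2*A/(4 + A)) + 0 = A + 2*A/(4 + A))
r(0)*L(-3, 0) + Y(3) = 0*0 + 3*(6 + 3)/(4 + 3) = 0 + 3*9/7 = 0 + 3*(⅐)*9 = 0 + 27/7 = 27/7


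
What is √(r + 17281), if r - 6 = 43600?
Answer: √60887 ≈ 246.75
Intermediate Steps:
r = 43606 (r = 6 + 43600 = 43606)
√(r + 17281) = √(43606 + 17281) = √60887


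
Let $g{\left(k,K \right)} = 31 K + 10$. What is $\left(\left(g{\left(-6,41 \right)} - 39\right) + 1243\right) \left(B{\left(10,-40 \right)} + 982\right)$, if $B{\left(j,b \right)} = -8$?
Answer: $2420390$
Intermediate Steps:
$g{\left(k,K \right)} = 10 + 31 K$
$\left(\left(g{\left(-6,41 \right)} - 39\right) + 1243\right) \left(B{\left(10,-40 \right)} + 982\right) = \left(\left(\left(10 + 31 \cdot 41\right) - 39\right) + 1243\right) \left(-8 + 982\right) = \left(\left(\left(10 + 1271\right) - 39\right) + 1243\right) 974 = \left(\left(1281 - 39\right) + 1243\right) 974 = \left(1242 + 1243\right) 974 = 2485 \cdot 974 = 2420390$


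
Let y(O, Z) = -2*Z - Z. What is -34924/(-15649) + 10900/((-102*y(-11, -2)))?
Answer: -37300153/2394297 ≈ -15.579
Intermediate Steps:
y(O, Z) = -3*Z
-34924/(-15649) + 10900/((-102*y(-11, -2))) = -34924/(-15649) + 10900/((-(-306)*(-2))) = -34924*(-1/15649) + 10900/((-102*6)) = 34924/15649 + 10900/(-612) = 34924/15649 + 10900*(-1/612) = 34924/15649 - 2725/153 = -37300153/2394297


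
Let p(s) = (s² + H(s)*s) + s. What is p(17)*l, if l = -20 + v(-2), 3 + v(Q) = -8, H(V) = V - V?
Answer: -9486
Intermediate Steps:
H(V) = 0
v(Q) = -11 (v(Q) = -3 - 8 = -11)
p(s) = s + s² (p(s) = (s² + 0*s) + s = (s² + 0) + s = s² + s = s + s²)
l = -31 (l = -20 - 11 = -31)
p(17)*l = (17*(1 + 17))*(-31) = (17*18)*(-31) = 306*(-31) = -9486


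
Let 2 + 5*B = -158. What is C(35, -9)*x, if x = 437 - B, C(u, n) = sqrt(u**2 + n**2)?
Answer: 469*sqrt(1306) ≈ 16949.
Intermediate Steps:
B = -32 (B = -2/5 + (1/5)*(-158) = -2/5 - 158/5 = -32)
C(u, n) = sqrt(n**2 + u**2)
x = 469 (x = 437 - 1*(-32) = 437 + 32 = 469)
C(35, -9)*x = sqrt((-9)**2 + 35**2)*469 = sqrt(81 + 1225)*469 = sqrt(1306)*469 = 469*sqrt(1306)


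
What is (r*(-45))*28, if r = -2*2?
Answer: 5040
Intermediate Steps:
r = -4
(r*(-45))*28 = -4*(-45)*28 = 180*28 = 5040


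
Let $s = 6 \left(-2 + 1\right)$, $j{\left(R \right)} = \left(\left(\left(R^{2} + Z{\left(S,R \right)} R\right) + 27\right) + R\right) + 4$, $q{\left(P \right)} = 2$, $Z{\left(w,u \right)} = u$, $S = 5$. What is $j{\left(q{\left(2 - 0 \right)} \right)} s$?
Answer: $-246$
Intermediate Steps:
$j{\left(R \right)} = 31 + R + 2 R^{2}$ ($j{\left(R \right)} = \left(\left(\left(R^{2} + R R\right) + 27\right) + R\right) + 4 = \left(\left(\left(R^{2} + R^{2}\right) + 27\right) + R\right) + 4 = \left(\left(2 R^{2} + 27\right) + R\right) + 4 = \left(\left(27 + 2 R^{2}\right) + R\right) + 4 = \left(27 + R + 2 R^{2}\right) + 4 = 31 + R + 2 R^{2}$)
$s = -6$ ($s = 6 \left(-1\right) = -6$)
$j{\left(q{\left(2 - 0 \right)} \right)} s = \left(31 + 2 + 2 \cdot 2^{2}\right) \left(-6\right) = \left(31 + 2 + 2 \cdot 4\right) \left(-6\right) = \left(31 + 2 + 8\right) \left(-6\right) = 41 \left(-6\right) = -246$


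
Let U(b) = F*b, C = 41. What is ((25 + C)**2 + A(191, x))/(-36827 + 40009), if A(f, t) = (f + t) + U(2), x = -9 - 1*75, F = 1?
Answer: 4465/3182 ≈ 1.4032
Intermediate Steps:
x = -84 (x = -9 - 75 = -84)
U(b) = b (U(b) = 1*b = b)
A(f, t) = 2 + f + t (A(f, t) = (f + t) + 2 = 2 + f + t)
((25 + C)**2 + A(191, x))/(-36827 + 40009) = ((25 + 41)**2 + (2 + 191 - 84))/(-36827 + 40009) = (66**2 + 109)/3182 = (4356 + 109)*(1/3182) = 4465*(1/3182) = 4465/3182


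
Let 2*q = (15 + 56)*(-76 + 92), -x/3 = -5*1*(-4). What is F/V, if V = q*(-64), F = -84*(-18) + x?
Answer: -363/9088 ≈ -0.039943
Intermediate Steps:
x = -60 (x = -3*(-5*1)*(-4) = -(-15)*(-4) = -3*20 = -60)
q = 568 (q = ((15 + 56)*(-76 + 92))/2 = (71*16)/2 = (½)*1136 = 568)
F = 1452 (F = -84*(-18) - 60 = 1512 - 60 = 1452)
V = -36352 (V = 568*(-64) = -36352)
F/V = 1452/(-36352) = 1452*(-1/36352) = -363/9088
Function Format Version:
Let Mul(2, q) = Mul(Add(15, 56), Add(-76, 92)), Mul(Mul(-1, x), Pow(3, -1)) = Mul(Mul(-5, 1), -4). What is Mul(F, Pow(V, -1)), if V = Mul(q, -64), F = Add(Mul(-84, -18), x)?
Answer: Rational(-363, 9088) ≈ -0.039943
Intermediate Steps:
x = -60 (x = Mul(-3, Mul(Mul(-5, 1), -4)) = Mul(-3, Mul(-5, -4)) = Mul(-3, 20) = -60)
q = 568 (q = Mul(Rational(1, 2), Mul(Add(15, 56), Add(-76, 92))) = Mul(Rational(1, 2), Mul(71, 16)) = Mul(Rational(1, 2), 1136) = 568)
F = 1452 (F = Add(Mul(-84, -18), -60) = Add(1512, -60) = 1452)
V = -36352 (V = Mul(568, -64) = -36352)
Mul(F, Pow(V, -1)) = Mul(1452, Pow(-36352, -1)) = Mul(1452, Rational(-1, 36352)) = Rational(-363, 9088)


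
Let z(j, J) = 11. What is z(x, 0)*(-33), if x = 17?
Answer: -363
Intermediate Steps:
z(x, 0)*(-33) = 11*(-33) = -363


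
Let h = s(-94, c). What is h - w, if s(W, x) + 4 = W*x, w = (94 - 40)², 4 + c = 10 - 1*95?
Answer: 5446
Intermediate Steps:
c = -89 (c = -4 + (10 - 1*95) = -4 + (10 - 95) = -4 - 85 = -89)
w = 2916 (w = 54² = 2916)
s(W, x) = -4 + W*x
h = 8362 (h = -4 - 94*(-89) = -4 + 8366 = 8362)
h - w = 8362 - 1*2916 = 8362 - 2916 = 5446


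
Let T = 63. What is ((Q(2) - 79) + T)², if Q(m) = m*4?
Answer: 64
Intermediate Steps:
Q(m) = 4*m
((Q(2) - 79) + T)² = ((4*2 - 79) + 63)² = ((8 - 79) + 63)² = (-71 + 63)² = (-8)² = 64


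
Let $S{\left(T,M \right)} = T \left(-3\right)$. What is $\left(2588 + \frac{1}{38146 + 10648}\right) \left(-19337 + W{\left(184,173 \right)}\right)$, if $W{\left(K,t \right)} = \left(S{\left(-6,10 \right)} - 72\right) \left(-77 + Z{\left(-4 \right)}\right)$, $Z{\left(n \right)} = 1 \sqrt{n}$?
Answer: $- \frac{1916787013267}{48794} - \frac{6819059142 i}{24397} \approx -3.9283 \cdot 10^{7} - 2.795 \cdot 10^{5} i$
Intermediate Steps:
$S{\left(T,M \right)} = - 3 T$
$Z{\left(n \right)} = \sqrt{n}$
$W{\left(K,t \right)} = 4158 - 108 i$ ($W{\left(K,t \right)} = \left(\left(-3\right) \left(-6\right) - 72\right) \left(-77 + \sqrt{-4}\right) = \left(18 - 72\right) \left(-77 + 2 i\right) = - 54 \left(-77 + 2 i\right) = 4158 - 108 i$)
$\left(2588 + \frac{1}{38146 + 10648}\right) \left(-19337 + W{\left(184,173 \right)}\right) = \left(2588 + \frac{1}{38146 + 10648}\right) \left(-19337 + \left(4158 - 108 i\right)\right) = \left(2588 + \frac{1}{48794}\right) \left(-15179 - 108 i\right) = \frac{126278873 \left(-15179 - 108 i\right)}{48794} = - \frac{1916787013267}{48794} - \frac{6819059142 i}{24397}$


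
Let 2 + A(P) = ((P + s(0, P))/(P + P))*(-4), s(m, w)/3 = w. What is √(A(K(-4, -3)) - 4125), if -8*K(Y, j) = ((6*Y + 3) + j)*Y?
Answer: I*√4135 ≈ 64.304*I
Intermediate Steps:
s(m, w) = 3*w
K(Y, j) = -Y*(3 + j + 6*Y)/8 (K(Y, j) = -((6*Y + 3) + j)*Y/8 = -((3 + 6*Y) + j)*Y/8 = -(3 + j + 6*Y)*Y/8 = -Y*(3 + j + 6*Y)/8)
A(P) = -10 (A(P) = -2 + ((P + 3*P)/(P + P))*(-4) = -2 + ((4*P)/((2*P)))*(-4) = -2 + ((4*P)*(1/(2*P)))*(-4) = -2 + 2*(-4) = -2 - 8 = -10)
√(A(K(-4, -3)) - 4125) = √(-10 - 4125) = √(-4135) = I*√4135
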